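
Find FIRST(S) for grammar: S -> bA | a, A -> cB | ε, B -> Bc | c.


Per alternative of S: FIRST(bA) = {b}; FIRST(a) = {a}
FIRST(S) = {a, b}


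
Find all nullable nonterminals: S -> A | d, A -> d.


A nonterminal is nullable iff some alternative derives ε (directly, or every symbol in it is nullable)
Nullable: {}


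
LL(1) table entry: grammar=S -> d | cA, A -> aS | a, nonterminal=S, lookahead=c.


For [S, c]: 'c' ∈ FIRST(cA)
Entry: S -> cA


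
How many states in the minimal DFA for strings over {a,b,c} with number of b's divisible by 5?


Track (count of b) mod 5: states 0..4, accept at 0
Minimal DFA: 5 states


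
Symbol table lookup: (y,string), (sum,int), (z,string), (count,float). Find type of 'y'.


Lookup 'y' → type string


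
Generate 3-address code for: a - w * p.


Break into single-operator statements:
t1 = w * p
t2 = a - t1


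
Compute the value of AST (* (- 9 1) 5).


Evaluate inner: (- 9 1) = 8
Evaluate root: (* 8 5) = 40
Result: 40


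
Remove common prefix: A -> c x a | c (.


Common prefix: 'c'
Factored: A -> c A', A' -> x a | (


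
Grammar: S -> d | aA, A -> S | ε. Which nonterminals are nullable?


A nonterminal is nullable iff some alternative derives ε (directly, or every symbol in it is nullable)
Nullable: {A}


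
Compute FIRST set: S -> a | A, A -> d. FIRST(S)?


Per alternative of S: FIRST(a) = {a}; FIRST(A) = {d}
FIRST(S) = {a, d}


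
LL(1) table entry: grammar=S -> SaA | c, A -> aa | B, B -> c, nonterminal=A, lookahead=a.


For [A, a]: 'a' ∈ FIRST(aa)
Entry: A -> aa


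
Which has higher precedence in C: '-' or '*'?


'*' is multiplicative (level 10); '-' is additive (level 9)
Higher level binds tighter
'*' has higher precedence than '-'


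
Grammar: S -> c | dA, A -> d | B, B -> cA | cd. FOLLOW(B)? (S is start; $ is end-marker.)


$ ∈ FOLLOW(S). For each A -> αBβ: add FIRST(β)\{ε} to FOLLOW(B); if β nullable, add FOLLOW(A).
FOLLOW(B) = {$}


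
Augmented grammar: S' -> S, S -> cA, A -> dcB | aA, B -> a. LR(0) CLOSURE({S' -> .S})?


Start: S' -> .S
For each item with dot before a nonterminal B, add B -> .γ for every B-production
Closure: [S' -> .S, S -> .cA]


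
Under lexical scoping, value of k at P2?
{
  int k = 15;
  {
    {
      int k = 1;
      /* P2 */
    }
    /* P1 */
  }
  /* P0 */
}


k declared in the same block as P2
k = 1


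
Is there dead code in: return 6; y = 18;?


statement follows a return and is unreachable
Dead: 'y = 18'


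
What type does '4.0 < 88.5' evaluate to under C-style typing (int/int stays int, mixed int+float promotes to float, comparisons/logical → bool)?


Operand types: float < float
Rule: comparison yields bool
Result type: bool


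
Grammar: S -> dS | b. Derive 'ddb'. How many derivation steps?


Derivation: S => dS => ddS => ddb
Steps: 3


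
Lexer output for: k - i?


Scan left to right, longest-match per lexeme
Tokens: ID(k), OP(-), ID(i)


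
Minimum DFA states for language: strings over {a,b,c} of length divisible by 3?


Track length mod 3: states 0..2, accept at 0
Minimal DFA: 3 states


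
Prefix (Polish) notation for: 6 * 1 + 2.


left-to-right (same/higher precedence on left): tree is (+ (* 6 1) 2)
Prefix: + * 6 1 2


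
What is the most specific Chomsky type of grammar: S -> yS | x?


Right-linear: every RHS is a terminal or a terminal followed by one nonterminal
Classification: Type 3 (Regular)


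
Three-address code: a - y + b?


Break into single-operator statements:
t1 = a - y
t2 = t1 + b


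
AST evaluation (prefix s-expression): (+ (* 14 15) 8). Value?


Evaluate inner: (* 14 15) = 210
Evaluate root: (+ 210 8) = 218
Result: 218


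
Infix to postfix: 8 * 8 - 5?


Left to right (same or higher precedence on left)
Postfix: 8 8 * 5 -


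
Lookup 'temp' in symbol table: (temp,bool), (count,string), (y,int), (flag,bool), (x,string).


Lookup 'temp' → type bool


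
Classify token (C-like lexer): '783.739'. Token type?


Pattern: digits with a decimal point
Type: FLOAT_LITERAL


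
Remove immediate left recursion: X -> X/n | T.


Left-recursive alternatives: X/n; non-recursive: T
Introduce X': X -> TX', X' -> /nX' | ε


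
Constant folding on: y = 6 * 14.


6 * 14 = 84 at compile time
Optimized: y = 84


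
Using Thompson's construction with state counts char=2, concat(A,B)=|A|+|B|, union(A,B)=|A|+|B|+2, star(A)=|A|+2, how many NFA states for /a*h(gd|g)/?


Syntax tree has 5 char leaf(s), 1 union(s), 1 star(s)
chars contribute 5×2 = 10; each union adds +2; each star adds +2
Total: 10 + 2 + 2 = 14 states


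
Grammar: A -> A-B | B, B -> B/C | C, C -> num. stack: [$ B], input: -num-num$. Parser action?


lookahead ∉ {/} so B won't extend; reduce A -> B
Action: reduce (A -> B)


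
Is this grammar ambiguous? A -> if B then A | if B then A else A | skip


dangling else: 'if B then if B then skip else skip' parses two ways
Ambiguous


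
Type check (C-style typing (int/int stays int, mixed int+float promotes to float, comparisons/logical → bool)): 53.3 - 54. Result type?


Operand types: float - int
Rule: mixed int/float promotes to float; int/int stays int
Result type: float


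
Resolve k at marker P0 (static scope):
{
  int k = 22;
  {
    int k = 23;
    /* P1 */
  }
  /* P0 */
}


k declared in the same block as P0
k = 22


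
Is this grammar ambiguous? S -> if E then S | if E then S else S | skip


dangling else: 'if E then if E then skip else skip' parses two ways
Ambiguous


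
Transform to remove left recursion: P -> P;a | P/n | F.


Left-recursive alternatives: P;a, P/n; non-recursive: F
Introduce P': P -> FP', P' -> ;aP' | /nP' | ε


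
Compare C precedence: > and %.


'%' is multiplicative (level 10); '>' is relational (level 7)
Higher level binds tighter
'%' has higher precedence than '>'


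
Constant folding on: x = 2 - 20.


2 - 20 = -18 at compile time
Optimized: x = -18


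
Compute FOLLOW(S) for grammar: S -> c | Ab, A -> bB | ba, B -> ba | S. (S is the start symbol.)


$ ∈ FOLLOW(S). For each A -> αBβ: add FIRST(β)\{ε} to FOLLOW(B); if β nullable, add FOLLOW(A).
FOLLOW(S) = {$, b}


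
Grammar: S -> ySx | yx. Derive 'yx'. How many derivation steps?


Derivation: S => yx
Steps: 1


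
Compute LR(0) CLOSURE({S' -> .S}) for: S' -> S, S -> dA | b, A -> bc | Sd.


Start: S' -> .S
For each item with dot before a nonterminal B, add B -> .γ for every B-production
Closure: [S' -> .S, S -> .dA, S -> .b]


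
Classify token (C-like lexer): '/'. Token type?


Pattern: operator symbol
Type: OPERATOR


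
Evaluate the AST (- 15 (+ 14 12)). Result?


Evaluate inner: (+ 14 12) = 26
Evaluate root: (- 15 26) = -11
Result: -11


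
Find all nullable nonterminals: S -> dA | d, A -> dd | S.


A nonterminal is nullable iff some alternative derives ε (directly, or every symbol in it is nullable)
Nullable: {}


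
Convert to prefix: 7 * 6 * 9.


left-to-right (same/higher precedence on left): tree is (* (* 7 6) 9)
Prefix: * * 7 6 9


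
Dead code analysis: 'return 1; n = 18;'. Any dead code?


statement follows a return and is unreachable
Dead: 'n = 18'


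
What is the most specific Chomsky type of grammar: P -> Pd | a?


Left-linear: every RHS is a terminal or one nonterminal followed by a terminal
Classification: Type 3 (Regular)


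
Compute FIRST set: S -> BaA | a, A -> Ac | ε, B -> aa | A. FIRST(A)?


Per alternative of A: FIRST(Ac) = {c}; FIRST(ε) = {ε}
FIRST(A) = {c, ε}


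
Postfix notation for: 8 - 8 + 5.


Left to right (same or higher precedence on left)
Postfix: 8 8 - 5 +


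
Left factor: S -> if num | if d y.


Common prefix: 'if'
Factored: S -> if S', S' -> num | d y


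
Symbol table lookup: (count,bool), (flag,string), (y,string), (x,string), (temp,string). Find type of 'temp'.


Lookup 'temp' → type string


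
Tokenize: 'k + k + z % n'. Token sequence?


Scan left to right, longest-match per lexeme
Tokens: ID(k), OP(+), ID(k), OP(+), ID(z), OP(%), ID(n)


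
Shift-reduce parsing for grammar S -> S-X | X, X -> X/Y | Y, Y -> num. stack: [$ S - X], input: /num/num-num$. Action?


'/' can extend X; shift to build X -> X/Y
Action: shift


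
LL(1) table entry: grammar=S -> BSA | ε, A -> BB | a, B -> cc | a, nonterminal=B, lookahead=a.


For [B, a]: 'a' ∈ FIRST(a)
Entry: B -> a


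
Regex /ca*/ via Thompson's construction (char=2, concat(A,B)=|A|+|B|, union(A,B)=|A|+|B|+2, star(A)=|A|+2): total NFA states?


Syntax tree has 2 char leaf(s), 0 union(s), 1 star(s)
chars contribute 2×2 = 4; each union adds +2; each star adds +2
Total: 4 + 0 + 2 = 6 states


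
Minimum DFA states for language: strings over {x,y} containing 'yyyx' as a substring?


KMP-style automaton: 4 progress states + 1 absorbing accept = 5
Minimal DFA: 5 states


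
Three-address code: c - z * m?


Break into single-operator statements:
t1 = z * m
t2 = c - t1


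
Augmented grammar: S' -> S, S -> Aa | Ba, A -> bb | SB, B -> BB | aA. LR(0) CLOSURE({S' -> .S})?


Start: S' -> .S
For each item with dot before a nonterminal B, add B -> .γ for every B-production
Closure: [S' -> .S, S -> .Aa, S -> .Ba, A -> .bb, A -> .SB, B -> .BB, B -> .aA]


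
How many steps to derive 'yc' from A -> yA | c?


Derivation: A => yA => yc
Steps: 2


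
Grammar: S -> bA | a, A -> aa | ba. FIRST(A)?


Per alternative of A: FIRST(aa) = {a}; FIRST(ba) = {b}
FIRST(A) = {a, b}


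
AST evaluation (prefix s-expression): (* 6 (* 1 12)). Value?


Evaluate inner: (* 1 12) = 12
Evaluate root: (* 6 12) = 72
Result: 72


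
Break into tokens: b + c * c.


Scan left to right, longest-match per lexeme
Tokens: ID(b), OP(+), ID(c), OP(*), ID(c)


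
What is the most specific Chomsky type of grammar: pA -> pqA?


LHS has context (more than one symbol) and |LHS| ≤ |RHS|
Classification: Type 1 (Context-Sensitive)


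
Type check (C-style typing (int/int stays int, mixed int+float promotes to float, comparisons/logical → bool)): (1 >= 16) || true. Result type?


Operand types: bool || bool
Rule: logical operators take bool operands and yield bool
Result type: bool


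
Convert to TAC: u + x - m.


Break into single-operator statements:
t1 = u + x
t2 = t1 - m


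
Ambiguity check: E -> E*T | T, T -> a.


precedence layered via separate nonterminal T: deterministic
Unambiguous


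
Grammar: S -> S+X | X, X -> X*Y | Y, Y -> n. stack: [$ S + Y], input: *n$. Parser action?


'Y' (not preceded by X*) is the handle for X -> Y
Action: reduce (X -> Y)


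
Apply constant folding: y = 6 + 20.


6 + 20 = 26 at compile time
Optimized: y = 26


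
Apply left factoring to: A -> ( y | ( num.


Common prefix: '('
Factored: A -> ( A', A' -> y | num


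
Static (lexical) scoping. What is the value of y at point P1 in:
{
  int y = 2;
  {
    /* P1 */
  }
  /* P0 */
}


P1's block does not declare y; resolves to the enclosing declaration at depth 0
y = 2


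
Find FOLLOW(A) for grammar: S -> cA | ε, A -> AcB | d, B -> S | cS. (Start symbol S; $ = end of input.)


$ ∈ FOLLOW(S). For each A -> αBβ: add FIRST(β)\{ε} to FOLLOW(B); if β nullable, add FOLLOW(A).
FOLLOW(A) = {$, c}


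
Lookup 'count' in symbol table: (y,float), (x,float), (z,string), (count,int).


Lookup 'count' → type int


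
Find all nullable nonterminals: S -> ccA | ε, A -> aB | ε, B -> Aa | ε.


A nonterminal is nullable iff some alternative derives ε (directly, or every symbol in it is nullable)
Nullable: {A, B, S}


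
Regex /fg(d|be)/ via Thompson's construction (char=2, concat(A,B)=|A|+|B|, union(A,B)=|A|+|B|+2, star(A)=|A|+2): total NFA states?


Syntax tree has 5 char leaf(s), 1 union(s), 0 star(s)
chars contribute 5×2 = 10; each union adds +2; each star adds +2
Total: 10 + 2 + 0 = 12 states


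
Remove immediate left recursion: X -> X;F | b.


Left-recursive alternatives: X;F; non-recursive: b
Introduce X': X -> bX', X' -> ;FX' | ε


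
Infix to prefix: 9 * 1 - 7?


left-to-right (same/higher precedence on left): tree is (- (* 9 1) 7)
Prefix: - * 9 1 7


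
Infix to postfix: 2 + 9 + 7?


Left to right (same or higher precedence on left)
Postfix: 2 9 + 7 +


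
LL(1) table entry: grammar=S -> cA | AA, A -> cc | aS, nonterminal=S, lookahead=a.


For [S, a]: 'a' ∈ FIRST(AA)
Entry: S -> AA


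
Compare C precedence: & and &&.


'&' is bitwise AND (level 5); '&&' is logical AND (level 2)
Higher level binds tighter
'&' has higher precedence than '&&'


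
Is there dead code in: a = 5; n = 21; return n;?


a is assigned but never read
Dead: 'a = 5'


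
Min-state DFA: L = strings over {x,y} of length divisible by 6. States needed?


Track length mod 6: states 0..5, accept at 0
Minimal DFA: 6 states


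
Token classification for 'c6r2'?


Pattern: letter/underscore followed by alphanumerics, not a keyword
Type: IDENTIFIER


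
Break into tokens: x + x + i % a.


Scan left to right, longest-match per lexeme
Tokens: ID(x), OP(+), ID(x), OP(+), ID(i), OP(%), ID(a)


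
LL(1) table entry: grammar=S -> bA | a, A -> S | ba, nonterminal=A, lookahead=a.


For [A, a]: 'a' ∈ FIRST(S)
Entry: A -> S


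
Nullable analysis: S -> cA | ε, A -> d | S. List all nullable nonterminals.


A nonterminal is nullable iff some alternative derives ε (directly, or every symbol in it is nullable)
Nullable: {A, S}


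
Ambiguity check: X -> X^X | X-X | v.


'v^v-v' has two parse trees (no precedence encoded between ^ and -)
Ambiguous


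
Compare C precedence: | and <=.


'<=' is relational (level 7); '|' is bitwise OR (level 3)
Higher level binds tighter
'<=' has higher precedence than '|'


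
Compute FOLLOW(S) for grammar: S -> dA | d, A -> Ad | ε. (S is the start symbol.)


$ ∈ FOLLOW(S). For each A -> αBβ: add FIRST(β)\{ε} to FOLLOW(B); if β nullable, add FOLLOW(A).
FOLLOW(S) = {$}


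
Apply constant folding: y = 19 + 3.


19 + 3 = 22 at compile time
Optimized: y = 22


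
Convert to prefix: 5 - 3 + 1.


left-to-right (same/higher precedence on left): tree is (+ (- 5 3) 1)
Prefix: + - 5 3 1


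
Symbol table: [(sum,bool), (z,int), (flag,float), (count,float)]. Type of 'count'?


Lookup 'count' → type float


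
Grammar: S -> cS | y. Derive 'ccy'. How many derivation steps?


Derivation: S => cS => ccS => ccy
Steps: 3


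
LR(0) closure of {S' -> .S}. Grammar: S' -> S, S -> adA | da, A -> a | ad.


Start: S' -> .S
For each item with dot before a nonterminal B, add B -> .γ for every B-production
Closure: [S' -> .S, S -> .adA, S -> .da]


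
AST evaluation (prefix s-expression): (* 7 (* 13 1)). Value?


Evaluate inner: (* 13 1) = 13
Evaluate root: (* 7 13) = 91
Result: 91


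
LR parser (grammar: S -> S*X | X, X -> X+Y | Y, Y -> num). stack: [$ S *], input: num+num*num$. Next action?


no handle ('S*' is not any RHS); shift 'num'
Action: shift


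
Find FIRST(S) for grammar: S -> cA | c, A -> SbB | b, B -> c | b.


Per alternative of S: FIRST(cA) = {c}; FIRST(c) = {c}
FIRST(S) = {c}


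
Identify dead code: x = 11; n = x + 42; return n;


x is read by n's definition; n is returned
No dead code


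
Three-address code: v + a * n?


Break into single-operator statements:
t1 = a * n
t2 = v + t1


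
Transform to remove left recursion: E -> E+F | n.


Left-recursive alternatives: E+F; non-recursive: n
Introduce E': E -> nE', E' -> +FE' | ε


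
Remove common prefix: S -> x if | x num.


Common prefix: 'x'
Factored: S -> x S', S' -> if | num


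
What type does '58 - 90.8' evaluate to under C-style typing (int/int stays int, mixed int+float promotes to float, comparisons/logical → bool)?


Operand types: int - float
Rule: mixed int/float promotes to float; int/int stays int
Result type: float


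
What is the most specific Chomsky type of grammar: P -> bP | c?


Right-linear: every RHS is a terminal or a terminal followed by one nonterminal
Classification: Type 3 (Regular)


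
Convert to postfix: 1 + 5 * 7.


* has higher precedence, evaluate 5*7 first
Postfix: 1 5 7 * +


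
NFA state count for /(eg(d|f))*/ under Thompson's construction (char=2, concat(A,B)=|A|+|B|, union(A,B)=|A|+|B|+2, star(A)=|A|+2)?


Syntax tree has 4 char leaf(s), 1 union(s), 1 star(s)
chars contribute 4×2 = 8; each union adds +2; each star adds +2
Total: 8 + 2 + 2 = 12 states


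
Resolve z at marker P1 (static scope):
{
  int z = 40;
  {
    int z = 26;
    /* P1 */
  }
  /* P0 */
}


z declared in the same block as P1
z = 26


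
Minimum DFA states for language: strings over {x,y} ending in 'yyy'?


Track the longest suffix of input matching a prefix of 'yyy': 4 classes (prefixes of length 0..3)
Minimal DFA: 4 states


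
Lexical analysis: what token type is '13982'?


Pattern: digits only
Type: INTEGER_LITERAL


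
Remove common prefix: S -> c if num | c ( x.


Common prefix: 'c'
Factored: S -> c S', S' -> if num | ( x


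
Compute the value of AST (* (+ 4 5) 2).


Evaluate inner: (+ 4 5) = 9
Evaluate root: (* 9 2) = 18
Result: 18


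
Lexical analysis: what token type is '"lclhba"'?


Pattern: double-quoted sequence
Type: STRING_LITERAL


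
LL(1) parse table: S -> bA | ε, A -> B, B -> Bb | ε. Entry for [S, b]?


For [S, b]: 'b' ∈ FIRST(bA)
Entry: S -> bA


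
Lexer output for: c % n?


Scan left to right, longest-match per lexeme
Tokens: ID(c), OP(%), ID(n)


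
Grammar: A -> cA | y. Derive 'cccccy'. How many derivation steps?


Derivation: A => cA => ccA => cccA => ccccA => cccccA => cccccy
Steps: 6


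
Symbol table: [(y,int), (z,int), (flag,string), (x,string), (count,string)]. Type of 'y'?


Lookup 'y' → type int


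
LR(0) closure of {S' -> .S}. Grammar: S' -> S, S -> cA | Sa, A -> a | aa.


Start: S' -> .S
For each item with dot before a nonterminal B, add B -> .γ for every B-production
Closure: [S' -> .S, S -> .cA, S -> .Sa]


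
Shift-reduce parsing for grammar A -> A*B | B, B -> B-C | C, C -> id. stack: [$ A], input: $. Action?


start symbol A on stack, input exhausted
Action: accept


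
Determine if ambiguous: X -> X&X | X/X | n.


'n&n/n' has two parse trees (no precedence encoded between & and /)
Ambiguous


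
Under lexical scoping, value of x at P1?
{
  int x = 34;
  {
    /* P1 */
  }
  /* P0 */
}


P1's block does not declare x; resolves to the enclosing declaration at depth 0
x = 34


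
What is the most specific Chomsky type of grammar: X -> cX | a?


Right-linear: every RHS is a terminal or a terminal followed by one nonterminal
Classification: Type 3 (Regular)


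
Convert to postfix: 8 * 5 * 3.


Left to right (same or higher precedence on left)
Postfix: 8 5 * 3 *


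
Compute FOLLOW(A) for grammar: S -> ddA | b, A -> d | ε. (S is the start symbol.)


$ ∈ FOLLOW(S). For each A -> αBβ: add FIRST(β)\{ε} to FOLLOW(B); if β nullable, add FOLLOW(A).
FOLLOW(A) = {$}


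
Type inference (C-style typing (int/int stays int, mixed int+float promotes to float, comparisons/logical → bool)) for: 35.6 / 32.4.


Operand types: float / float
Rule: mixed int/float promotes to float; int/int stays int
Result type: float


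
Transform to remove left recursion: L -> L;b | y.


Left-recursive alternatives: L;b; non-recursive: y
Introduce L': L -> yL', L' -> ;bL' | ε


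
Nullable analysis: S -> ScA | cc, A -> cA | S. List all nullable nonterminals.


A nonterminal is nullable iff some alternative derives ε (directly, or every symbol in it is nullable)
Nullable: {}


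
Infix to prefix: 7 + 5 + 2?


left-to-right (same/higher precedence on left): tree is (+ (+ 7 5) 2)
Prefix: + + 7 5 2


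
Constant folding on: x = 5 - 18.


5 - 18 = -13 at compile time
Optimized: x = -13


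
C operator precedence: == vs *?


'*' is multiplicative (level 10); '==' is equality (level 6)
Higher level binds tighter
'*' has higher precedence than '=='


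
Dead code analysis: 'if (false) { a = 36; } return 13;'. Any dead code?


condition is constant false, so the whole block is unreachable
Dead: 'if (false) { a = 36; }'


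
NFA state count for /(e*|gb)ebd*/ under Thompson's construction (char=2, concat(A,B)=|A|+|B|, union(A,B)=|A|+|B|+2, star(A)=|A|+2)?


Syntax tree has 6 char leaf(s), 1 union(s), 2 star(s)
chars contribute 6×2 = 12; each union adds +2; each star adds +2
Total: 12 + 2 + 4 = 18 states


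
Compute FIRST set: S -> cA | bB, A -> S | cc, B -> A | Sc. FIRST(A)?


Per alternative of A: FIRST(S) = {b, c}; FIRST(cc) = {c}
FIRST(A) = {b, c}


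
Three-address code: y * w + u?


Break into single-operator statements:
t1 = y * w
t2 = t1 + u


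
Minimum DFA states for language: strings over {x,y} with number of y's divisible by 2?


Track (count of y) mod 2: states 0..1, accept at 0
Minimal DFA: 2 states


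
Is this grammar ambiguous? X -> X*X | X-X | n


'n*n-n' has two parse trees (no precedence encoded between * and -)
Ambiguous


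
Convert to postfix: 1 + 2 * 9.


* has higher precedence, evaluate 2*9 first
Postfix: 1 2 9 * +


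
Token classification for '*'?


Pattern: operator symbol
Type: OPERATOR


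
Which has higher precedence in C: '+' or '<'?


'+' is additive (level 9); '<' is relational (level 7)
Higher level binds tighter
'+' has higher precedence than '<'


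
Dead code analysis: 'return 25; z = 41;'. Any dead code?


statement follows a return and is unreachable
Dead: 'z = 41'


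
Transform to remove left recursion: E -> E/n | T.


Left-recursive alternatives: E/n; non-recursive: T
Introduce E': E -> TE', E' -> /nE' | ε


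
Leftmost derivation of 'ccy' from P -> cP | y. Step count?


Derivation: P => cP => ccP => ccy
Steps: 3


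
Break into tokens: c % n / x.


Scan left to right, longest-match per lexeme
Tokens: ID(c), OP(%), ID(n), OP(/), ID(x)


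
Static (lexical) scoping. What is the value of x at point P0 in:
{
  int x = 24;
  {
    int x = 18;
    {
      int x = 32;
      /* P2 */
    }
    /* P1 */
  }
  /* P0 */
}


x declared in the same block as P0
x = 24


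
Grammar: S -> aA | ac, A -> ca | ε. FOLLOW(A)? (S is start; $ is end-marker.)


$ ∈ FOLLOW(S). For each A -> αBβ: add FIRST(β)\{ε} to FOLLOW(B); if β nullable, add FOLLOW(A).
FOLLOW(A) = {$}


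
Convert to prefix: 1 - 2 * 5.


'*' binds tighter: tree is (- 1 (* 2 5))
Prefix: - 1 * 2 5


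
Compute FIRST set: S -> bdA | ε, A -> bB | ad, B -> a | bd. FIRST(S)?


Per alternative of S: FIRST(bdA) = {b}; FIRST(ε) = {ε}
FIRST(S) = {b, ε}


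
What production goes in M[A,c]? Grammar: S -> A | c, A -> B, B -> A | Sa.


For [A, c]: 'c' ∈ FIRST(B)
Entry: A -> B


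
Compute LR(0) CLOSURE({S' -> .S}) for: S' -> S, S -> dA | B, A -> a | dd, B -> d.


Start: S' -> .S
For each item with dot before a nonterminal B, add B -> .γ for every B-production
Closure: [S' -> .S, S -> .dA, S -> .B, B -> .d]


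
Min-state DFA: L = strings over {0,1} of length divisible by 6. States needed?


Track length mod 6: states 0..5, accept at 0
Minimal DFA: 6 states


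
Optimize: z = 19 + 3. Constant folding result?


19 + 3 = 22 at compile time
Optimized: z = 22


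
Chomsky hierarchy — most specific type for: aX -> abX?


LHS has context (more than one symbol) and |LHS| ≤ |RHS|
Classification: Type 1 (Context-Sensitive)


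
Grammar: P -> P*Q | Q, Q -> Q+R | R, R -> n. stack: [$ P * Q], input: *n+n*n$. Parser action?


handle 'P*Q' on top; lookahead ∈ FOLLOW(P) = {*, $}
Action: reduce (P -> P*Q)


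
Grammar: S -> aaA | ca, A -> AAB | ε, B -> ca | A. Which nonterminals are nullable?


A nonterminal is nullable iff some alternative derives ε (directly, or every symbol in it is nullable)
Nullable: {A, B}


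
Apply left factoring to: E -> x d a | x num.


Common prefix: 'x'
Factored: E -> x E', E' -> d a | num


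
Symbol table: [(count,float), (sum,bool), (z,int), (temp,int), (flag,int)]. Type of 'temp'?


Lookup 'temp' → type int


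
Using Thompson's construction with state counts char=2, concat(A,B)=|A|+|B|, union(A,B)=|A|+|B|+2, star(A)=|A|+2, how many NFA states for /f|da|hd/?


Syntax tree has 5 char leaf(s), 2 union(s), 0 star(s)
chars contribute 5×2 = 10; each union adds +2; each star adds +2
Total: 10 + 4 + 0 = 14 states


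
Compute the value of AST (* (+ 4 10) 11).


Evaluate inner: (+ 4 10) = 14
Evaluate root: (* 14 11) = 154
Result: 154


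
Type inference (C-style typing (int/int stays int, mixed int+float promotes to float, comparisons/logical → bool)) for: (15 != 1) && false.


Operand types: bool && bool
Rule: logical operators take bool operands and yield bool
Result type: bool


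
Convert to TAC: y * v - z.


Break into single-operator statements:
t1 = y * v
t2 = t1 - z


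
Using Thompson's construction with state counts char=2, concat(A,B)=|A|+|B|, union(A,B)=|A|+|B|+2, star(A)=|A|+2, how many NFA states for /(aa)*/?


Syntax tree has 2 char leaf(s), 0 union(s), 1 star(s)
chars contribute 2×2 = 4; each union adds +2; each star adds +2
Total: 4 + 0 + 2 = 6 states


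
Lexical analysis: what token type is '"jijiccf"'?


Pattern: double-quoted sequence
Type: STRING_LITERAL


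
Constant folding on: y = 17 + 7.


17 + 7 = 24 at compile time
Optimized: y = 24


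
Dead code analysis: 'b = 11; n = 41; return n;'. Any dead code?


b is assigned but never read
Dead: 'b = 11'


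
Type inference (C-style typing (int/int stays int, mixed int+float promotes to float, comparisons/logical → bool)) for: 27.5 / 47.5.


Operand types: float / float
Rule: mixed int/float promotes to float; int/int stays int
Result type: float


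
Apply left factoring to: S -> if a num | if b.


Common prefix: 'if'
Factored: S -> if S', S' -> a num | b


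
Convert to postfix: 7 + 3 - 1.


Left to right (same or higher precedence on left)
Postfix: 7 3 + 1 -


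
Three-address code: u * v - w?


Break into single-operator statements:
t1 = u * v
t2 = t1 - w


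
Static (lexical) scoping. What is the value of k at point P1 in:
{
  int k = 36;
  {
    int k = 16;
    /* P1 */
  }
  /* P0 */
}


k declared in the same block as P1
k = 16


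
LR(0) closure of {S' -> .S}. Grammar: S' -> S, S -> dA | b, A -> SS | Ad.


Start: S' -> .S
For each item with dot before a nonterminal B, add B -> .γ for every B-production
Closure: [S' -> .S, S -> .dA, S -> .b]


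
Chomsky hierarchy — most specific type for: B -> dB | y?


Right-linear: every RHS is a terminal or a terminal followed by one nonterminal
Classification: Type 3 (Regular)


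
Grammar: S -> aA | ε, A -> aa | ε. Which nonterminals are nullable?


A nonterminal is nullable iff some alternative derives ε (directly, or every symbol in it is nullable)
Nullable: {A, S}


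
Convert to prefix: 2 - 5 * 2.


'*' binds tighter: tree is (- 2 (* 5 2))
Prefix: - 2 * 5 2


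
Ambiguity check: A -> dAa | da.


balanced d^n…a^n: each string has a unique parse
Unambiguous


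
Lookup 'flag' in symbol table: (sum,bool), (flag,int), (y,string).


Lookup 'flag' → type int


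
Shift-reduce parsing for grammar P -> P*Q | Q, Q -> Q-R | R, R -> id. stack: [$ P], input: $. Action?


start symbol P on stack, input exhausted
Action: accept


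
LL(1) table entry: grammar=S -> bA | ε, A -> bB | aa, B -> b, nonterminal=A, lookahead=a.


For [A, a]: 'a' ∈ FIRST(aa)
Entry: A -> aa


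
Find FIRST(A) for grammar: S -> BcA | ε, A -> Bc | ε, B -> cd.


Per alternative of A: FIRST(Bc) = {c}; FIRST(ε) = {ε}
FIRST(A) = {c, ε}


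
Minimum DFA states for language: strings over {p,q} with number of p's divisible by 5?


Track (count of p) mod 5: states 0..4, accept at 0
Minimal DFA: 5 states


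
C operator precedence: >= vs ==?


'>=' is relational (level 7); '==' is equality (level 6)
Higher level binds tighter
'>=' has higher precedence than '=='


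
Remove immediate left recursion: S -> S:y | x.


Left-recursive alternatives: S:y; non-recursive: x
Introduce S': S -> xS', S' -> :yS' | ε


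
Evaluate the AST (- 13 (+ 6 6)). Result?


Evaluate inner: (+ 6 6) = 12
Evaluate root: (- 13 12) = 1
Result: 1


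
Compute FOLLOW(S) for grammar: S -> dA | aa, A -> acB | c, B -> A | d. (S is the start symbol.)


$ ∈ FOLLOW(S). For each A -> αBβ: add FIRST(β)\{ε} to FOLLOW(B); if β nullable, add FOLLOW(A).
FOLLOW(S) = {$}


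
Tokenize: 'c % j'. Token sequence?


Scan left to right, longest-match per lexeme
Tokens: ID(c), OP(%), ID(j)


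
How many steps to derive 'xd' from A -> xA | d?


Derivation: A => xA => xd
Steps: 2


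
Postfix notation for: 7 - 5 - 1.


Left to right (same or higher precedence on left)
Postfix: 7 5 - 1 -


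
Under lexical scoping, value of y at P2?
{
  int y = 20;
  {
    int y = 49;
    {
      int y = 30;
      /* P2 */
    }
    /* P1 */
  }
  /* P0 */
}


y declared in the same block as P2
y = 30


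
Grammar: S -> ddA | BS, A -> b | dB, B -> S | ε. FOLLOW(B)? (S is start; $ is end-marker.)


$ ∈ FOLLOW(S). For each A -> αBβ: add FIRST(β)\{ε} to FOLLOW(B); if β nullable, add FOLLOW(A).
FOLLOW(B) = {$, d}


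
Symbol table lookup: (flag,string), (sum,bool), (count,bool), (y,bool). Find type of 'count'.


Lookup 'count' → type bool


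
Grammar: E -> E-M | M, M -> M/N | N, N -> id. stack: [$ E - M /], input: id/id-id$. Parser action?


no handle; shift 'id'
Action: shift


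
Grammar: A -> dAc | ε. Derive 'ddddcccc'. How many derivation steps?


Derivation: A => dAc => ddAcc => dddAccc => ddddAcccc => ddddcccc
Steps: 5


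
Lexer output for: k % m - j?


Scan left to right, longest-match per lexeme
Tokens: ID(k), OP(%), ID(m), OP(-), ID(j)


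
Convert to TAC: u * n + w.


Break into single-operator statements:
t1 = u * n
t2 = t1 + w


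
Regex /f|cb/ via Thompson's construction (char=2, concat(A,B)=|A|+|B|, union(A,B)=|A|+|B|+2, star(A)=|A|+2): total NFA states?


Syntax tree has 3 char leaf(s), 1 union(s), 0 star(s)
chars contribute 3×2 = 6; each union adds +2; each star adds +2
Total: 6 + 2 + 0 = 8 states


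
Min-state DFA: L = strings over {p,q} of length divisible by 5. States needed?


Track length mod 5: states 0..4, accept at 0
Minimal DFA: 5 states


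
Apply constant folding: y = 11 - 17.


11 - 17 = -6 at compile time
Optimized: y = -6


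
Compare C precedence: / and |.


'/' is multiplicative (level 10); '|' is bitwise OR (level 3)
Higher level binds tighter
'/' has higher precedence than '|'


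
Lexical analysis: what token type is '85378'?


Pattern: digits only
Type: INTEGER_LITERAL


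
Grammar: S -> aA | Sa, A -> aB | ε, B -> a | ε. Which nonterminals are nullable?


A nonterminal is nullable iff some alternative derives ε (directly, or every symbol in it is nullable)
Nullable: {A, B}


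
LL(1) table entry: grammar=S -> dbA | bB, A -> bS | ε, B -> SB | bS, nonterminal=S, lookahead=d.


For [S, d]: 'd' ∈ FIRST(dbA)
Entry: S -> dbA


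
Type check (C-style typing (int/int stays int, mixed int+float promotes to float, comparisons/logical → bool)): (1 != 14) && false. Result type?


Operand types: bool && bool
Rule: logical operators take bool operands and yield bool
Result type: bool


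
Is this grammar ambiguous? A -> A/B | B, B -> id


precedence layered via separate nonterminal B: deterministic
Unambiguous


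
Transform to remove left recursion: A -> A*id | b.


Left-recursive alternatives: A*id; non-recursive: b
Introduce A': A -> bA', A' -> *idA' | ε


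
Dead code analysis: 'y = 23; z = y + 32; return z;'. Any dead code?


y is read by z's definition; z is returned
No dead code


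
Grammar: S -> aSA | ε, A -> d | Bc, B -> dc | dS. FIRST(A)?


Per alternative of A: FIRST(d) = {d}; FIRST(Bc) = {d}
FIRST(A) = {d}


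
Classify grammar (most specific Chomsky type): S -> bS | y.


Right-linear: every RHS is a terminal or a terminal followed by one nonterminal
Classification: Type 3 (Regular)


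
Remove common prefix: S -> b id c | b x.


Common prefix: 'b'
Factored: S -> b S', S' -> id c | x


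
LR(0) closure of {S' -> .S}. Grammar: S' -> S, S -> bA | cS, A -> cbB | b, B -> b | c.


Start: S' -> .S
For each item with dot before a nonterminal B, add B -> .γ for every B-production
Closure: [S' -> .S, S -> .bA, S -> .cS]


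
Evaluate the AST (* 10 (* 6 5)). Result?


Evaluate inner: (* 6 5) = 30
Evaluate root: (* 10 30) = 300
Result: 300


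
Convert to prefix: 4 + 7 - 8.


left-to-right (same/higher precedence on left): tree is (- (+ 4 7) 8)
Prefix: - + 4 7 8


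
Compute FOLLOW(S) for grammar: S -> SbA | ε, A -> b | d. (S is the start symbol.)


$ ∈ FOLLOW(S). For each A -> αBβ: add FIRST(β)\{ε} to FOLLOW(B); if β nullable, add FOLLOW(A).
FOLLOW(S) = {$, b}


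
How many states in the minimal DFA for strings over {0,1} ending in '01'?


Track the longest suffix of input matching a prefix of '01': 3 classes (prefixes of length 0..2)
Minimal DFA: 3 states


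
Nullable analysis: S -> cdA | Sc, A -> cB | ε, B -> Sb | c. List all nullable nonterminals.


A nonterminal is nullable iff some alternative derives ε (directly, or every symbol in it is nullable)
Nullable: {A}


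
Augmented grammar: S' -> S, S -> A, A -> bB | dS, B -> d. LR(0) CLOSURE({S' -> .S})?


Start: S' -> .S
For each item with dot before a nonterminal B, add B -> .γ for every B-production
Closure: [S' -> .S, S -> .A, A -> .bB, A -> .dS]


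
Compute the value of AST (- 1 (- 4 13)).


Evaluate inner: (- 4 13) = -9
Evaluate root: (- 1 -9) = 10
Result: 10


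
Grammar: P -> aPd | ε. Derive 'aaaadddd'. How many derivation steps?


Derivation: P => aPd => aaPdd => aaaPddd => aaaaPdddd => aaaadddd
Steps: 5


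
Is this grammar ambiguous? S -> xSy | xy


balanced x^n…y^n: each string has a unique parse
Unambiguous


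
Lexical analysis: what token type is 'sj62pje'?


Pattern: letter/underscore followed by alphanumerics, not a keyword
Type: IDENTIFIER


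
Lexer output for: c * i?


Scan left to right, longest-match per lexeme
Tokens: ID(c), OP(*), ID(i)


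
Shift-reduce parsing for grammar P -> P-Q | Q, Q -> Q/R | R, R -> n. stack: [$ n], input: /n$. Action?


'n' on top is the handle for R -> n
Action: reduce (R -> n)


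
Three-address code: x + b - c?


Break into single-operator statements:
t1 = x + b
t2 = t1 - c


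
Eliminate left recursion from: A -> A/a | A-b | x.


Left-recursive alternatives: A/a, A-b; non-recursive: x
Introduce A': A -> xA', A' -> /aA' | -bA' | ε


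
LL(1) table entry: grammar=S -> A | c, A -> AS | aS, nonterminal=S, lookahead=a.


For [S, a]: 'a' ∈ FIRST(A)
Entry: S -> A


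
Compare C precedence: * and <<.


'*' is multiplicative (level 10); '<<' is shift (level 8)
Higher level binds tighter
'*' has higher precedence than '<<'


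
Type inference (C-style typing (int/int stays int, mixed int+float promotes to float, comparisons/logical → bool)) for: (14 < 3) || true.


Operand types: bool || bool
Rule: logical operators take bool operands and yield bool
Result type: bool


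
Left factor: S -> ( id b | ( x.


Common prefix: '('
Factored: S -> ( S', S' -> id b | x


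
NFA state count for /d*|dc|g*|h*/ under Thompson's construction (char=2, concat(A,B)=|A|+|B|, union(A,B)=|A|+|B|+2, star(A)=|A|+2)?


Syntax tree has 5 char leaf(s), 3 union(s), 3 star(s)
chars contribute 5×2 = 10; each union adds +2; each star adds +2
Total: 10 + 6 + 6 = 22 states


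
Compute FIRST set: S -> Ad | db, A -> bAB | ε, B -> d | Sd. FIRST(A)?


Per alternative of A: FIRST(bAB) = {b}; FIRST(ε) = {ε}
FIRST(A) = {b, ε}


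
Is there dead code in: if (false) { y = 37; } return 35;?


condition is constant false, so the whole block is unreachable
Dead: 'if (false) { y = 37; }'


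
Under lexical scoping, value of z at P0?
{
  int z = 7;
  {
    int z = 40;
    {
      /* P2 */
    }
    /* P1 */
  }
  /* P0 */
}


z declared in the same block as P0
z = 7


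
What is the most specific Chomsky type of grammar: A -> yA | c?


Right-linear: every RHS is a terminal or a terminal followed by one nonterminal
Classification: Type 3 (Regular)


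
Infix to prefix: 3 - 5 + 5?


left-to-right (same/higher precedence on left): tree is (+ (- 3 5) 5)
Prefix: + - 3 5 5


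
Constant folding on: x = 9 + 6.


9 + 6 = 15 at compile time
Optimized: x = 15


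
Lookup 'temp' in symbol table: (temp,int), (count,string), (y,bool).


Lookup 'temp' → type int


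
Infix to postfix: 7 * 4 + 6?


Left to right (same or higher precedence on left)
Postfix: 7 4 * 6 +


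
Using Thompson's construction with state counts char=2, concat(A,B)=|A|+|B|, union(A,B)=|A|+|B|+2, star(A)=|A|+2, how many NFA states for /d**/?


Syntax tree has 1 char leaf(s), 0 union(s), 2 star(s)
chars contribute 1×2 = 2; each union adds +2; each star adds +2
Total: 2 + 0 + 4 = 6 states


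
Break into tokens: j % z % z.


Scan left to right, longest-match per lexeme
Tokens: ID(j), OP(%), ID(z), OP(%), ID(z)


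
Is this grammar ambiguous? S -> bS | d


right-linear, alternatives start with distinct terminals 'b' vs 'd': unique leftmost derivation
Unambiguous


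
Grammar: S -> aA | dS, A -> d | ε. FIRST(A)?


Per alternative of A: FIRST(d) = {d}; FIRST(ε) = {ε}
FIRST(A) = {d, ε}


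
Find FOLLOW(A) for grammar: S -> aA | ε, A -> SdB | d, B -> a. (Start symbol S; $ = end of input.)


$ ∈ FOLLOW(S). For each A -> αBβ: add FIRST(β)\{ε} to FOLLOW(B); if β nullable, add FOLLOW(A).
FOLLOW(A) = {$, d}


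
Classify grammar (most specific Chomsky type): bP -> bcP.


LHS has context (more than one symbol) and |LHS| ≤ |RHS|
Classification: Type 1 (Context-Sensitive)


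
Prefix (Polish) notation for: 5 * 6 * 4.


left-to-right (same/higher precedence on left): tree is (* (* 5 6) 4)
Prefix: * * 5 6 4


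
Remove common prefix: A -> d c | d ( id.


Common prefix: 'd'
Factored: A -> d A', A' -> c | ( id


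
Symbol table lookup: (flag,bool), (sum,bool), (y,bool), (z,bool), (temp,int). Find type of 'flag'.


Lookup 'flag' → type bool


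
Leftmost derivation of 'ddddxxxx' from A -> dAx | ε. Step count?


Derivation: A => dAx => ddAxx => dddAxxx => ddddAxxxx => ddddxxxx
Steps: 5


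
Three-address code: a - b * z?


Break into single-operator statements:
t1 = b * z
t2 = a - t1


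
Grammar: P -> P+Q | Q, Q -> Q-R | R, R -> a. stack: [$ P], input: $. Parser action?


start symbol P on stack, input exhausted
Action: accept


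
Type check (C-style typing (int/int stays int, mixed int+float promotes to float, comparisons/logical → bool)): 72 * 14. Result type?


Operand types: int * int
Rule: mixed int/float promotes to float; int/int stays int
Result type: int
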